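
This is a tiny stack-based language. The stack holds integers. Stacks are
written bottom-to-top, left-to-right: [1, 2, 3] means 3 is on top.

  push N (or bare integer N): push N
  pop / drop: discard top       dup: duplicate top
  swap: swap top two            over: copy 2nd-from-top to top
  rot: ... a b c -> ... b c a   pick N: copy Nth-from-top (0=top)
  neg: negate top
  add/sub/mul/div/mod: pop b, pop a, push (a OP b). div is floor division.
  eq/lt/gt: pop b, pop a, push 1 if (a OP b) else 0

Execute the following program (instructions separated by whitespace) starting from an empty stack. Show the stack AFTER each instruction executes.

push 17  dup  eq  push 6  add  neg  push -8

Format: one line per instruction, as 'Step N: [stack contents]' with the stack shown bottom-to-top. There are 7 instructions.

Step 1: [17]
Step 2: [17, 17]
Step 3: [1]
Step 4: [1, 6]
Step 5: [7]
Step 6: [-7]
Step 7: [-7, -8]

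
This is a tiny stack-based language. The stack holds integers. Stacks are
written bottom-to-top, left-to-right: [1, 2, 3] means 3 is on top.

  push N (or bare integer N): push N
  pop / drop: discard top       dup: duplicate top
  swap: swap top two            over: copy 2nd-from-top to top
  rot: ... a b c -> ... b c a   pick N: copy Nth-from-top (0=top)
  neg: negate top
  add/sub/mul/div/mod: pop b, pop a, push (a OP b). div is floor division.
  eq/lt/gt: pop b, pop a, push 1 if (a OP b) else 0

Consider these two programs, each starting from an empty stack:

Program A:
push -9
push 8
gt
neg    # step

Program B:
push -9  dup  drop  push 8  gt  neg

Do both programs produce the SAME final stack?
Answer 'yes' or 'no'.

Answer: yes

Derivation:
Program A trace:
  After 'push -9': [-9]
  After 'push 8': [-9, 8]
  After 'gt': [0]
  After 'neg': [0]
Program A final stack: [0]

Program B trace:
  After 'push -9': [-9]
  After 'dup': [-9, -9]
  After 'drop': [-9]
  After 'push 8': [-9, 8]
  After 'gt': [0]
  After 'neg': [0]
Program B final stack: [0]
Same: yes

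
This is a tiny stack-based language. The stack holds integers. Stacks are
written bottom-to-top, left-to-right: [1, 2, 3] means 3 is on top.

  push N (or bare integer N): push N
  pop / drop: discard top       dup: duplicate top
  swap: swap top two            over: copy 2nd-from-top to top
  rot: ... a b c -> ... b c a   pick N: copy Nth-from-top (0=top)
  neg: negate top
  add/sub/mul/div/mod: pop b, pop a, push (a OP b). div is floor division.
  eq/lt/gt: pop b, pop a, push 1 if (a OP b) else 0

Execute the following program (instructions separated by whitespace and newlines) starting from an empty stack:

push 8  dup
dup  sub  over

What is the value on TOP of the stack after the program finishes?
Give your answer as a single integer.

Answer: 8

Derivation:
After 'push 8': [8]
After 'dup': [8, 8]
After 'dup': [8, 8, 8]
After 'sub': [8, 0]
After 'over': [8, 0, 8]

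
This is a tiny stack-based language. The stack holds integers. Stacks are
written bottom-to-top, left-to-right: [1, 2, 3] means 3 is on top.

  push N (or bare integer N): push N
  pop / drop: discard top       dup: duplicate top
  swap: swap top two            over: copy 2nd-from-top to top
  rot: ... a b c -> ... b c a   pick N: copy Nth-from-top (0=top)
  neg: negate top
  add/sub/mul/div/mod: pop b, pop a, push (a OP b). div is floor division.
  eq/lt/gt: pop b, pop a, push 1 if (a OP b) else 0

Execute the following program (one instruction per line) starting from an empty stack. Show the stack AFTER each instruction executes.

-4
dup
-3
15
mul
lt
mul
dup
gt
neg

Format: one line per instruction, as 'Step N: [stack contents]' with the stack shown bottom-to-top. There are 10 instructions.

Step 1: [-4]
Step 2: [-4, -4]
Step 3: [-4, -4, -3]
Step 4: [-4, -4, -3, 15]
Step 5: [-4, -4, -45]
Step 6: [-4, 0]
Step 7: [0]
Step 8: [0, 0]
Step 9: [0]
Step 10: [0]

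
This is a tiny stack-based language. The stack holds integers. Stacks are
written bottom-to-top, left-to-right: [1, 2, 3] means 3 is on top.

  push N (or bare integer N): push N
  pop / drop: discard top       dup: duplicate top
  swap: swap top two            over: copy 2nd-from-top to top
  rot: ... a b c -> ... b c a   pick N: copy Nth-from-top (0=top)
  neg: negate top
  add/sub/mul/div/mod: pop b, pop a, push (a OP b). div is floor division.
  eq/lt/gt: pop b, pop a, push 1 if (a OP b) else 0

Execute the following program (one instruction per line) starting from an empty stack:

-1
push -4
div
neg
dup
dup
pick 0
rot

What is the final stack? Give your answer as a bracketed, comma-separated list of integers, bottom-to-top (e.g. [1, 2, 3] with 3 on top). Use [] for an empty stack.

Answer: [0, 0, 0, 0]

Derivation:
After 'push -1': [-1]
After 'push -4': [-1, -4]
After 'div': [0]
After 'neg': [0]
After 'dup': [0, 0]
After 'dup': [0, 0, 0]
After 'pick 0': [0, 0, 0, 0]
After 'rot': [0, 0, 0, 0]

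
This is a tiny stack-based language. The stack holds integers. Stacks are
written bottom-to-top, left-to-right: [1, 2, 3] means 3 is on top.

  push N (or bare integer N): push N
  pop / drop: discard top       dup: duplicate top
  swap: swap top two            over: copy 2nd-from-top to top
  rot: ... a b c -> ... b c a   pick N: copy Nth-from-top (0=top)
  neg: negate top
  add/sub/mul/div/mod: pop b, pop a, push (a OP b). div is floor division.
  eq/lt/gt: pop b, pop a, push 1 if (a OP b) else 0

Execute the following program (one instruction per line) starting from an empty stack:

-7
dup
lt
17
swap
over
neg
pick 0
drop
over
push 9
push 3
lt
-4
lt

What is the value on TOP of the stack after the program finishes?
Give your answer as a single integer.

After 'push -7': [-7]
After 'dup': [-7, -7]
After 'lt': [0]
After 'push 17': [0, 17]
After 'swap': [17, 0]
After 'over': [17, 0, 17]
After 'neg': [17, 0, -17]
After 'pick 0': [17, 0, -17, -17]
After 'drop': [17, 0, -17]
After 'over': [17, 0, -17, 0]
After 'push 9': [17, 0, -17, 0, 9]
After 'push 3': [17, 0, -17, 0, 9, 3]
After 'lt': [17, 0, -17, 0, 0]
After 'push -4': [17, 0, -17, 0, 0, -4]
After 'lt': [17, 0, -17, 0, 0]

Answer: 0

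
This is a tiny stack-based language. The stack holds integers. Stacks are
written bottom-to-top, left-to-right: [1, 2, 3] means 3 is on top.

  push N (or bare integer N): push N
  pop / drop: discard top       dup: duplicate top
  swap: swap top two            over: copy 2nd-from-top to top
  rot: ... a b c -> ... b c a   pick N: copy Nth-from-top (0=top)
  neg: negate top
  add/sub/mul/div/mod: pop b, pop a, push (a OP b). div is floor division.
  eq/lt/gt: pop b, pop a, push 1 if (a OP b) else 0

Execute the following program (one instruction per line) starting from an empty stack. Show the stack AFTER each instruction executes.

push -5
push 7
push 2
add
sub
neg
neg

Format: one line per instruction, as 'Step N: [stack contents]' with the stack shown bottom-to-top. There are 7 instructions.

Step 1: [-5]
Step 2: [-5, 7]
Step 3: [-5, 7, 2]
Step 4: [-5, 9]
Step 5: [-14]
Step 6: [14]
Step 7: [-14]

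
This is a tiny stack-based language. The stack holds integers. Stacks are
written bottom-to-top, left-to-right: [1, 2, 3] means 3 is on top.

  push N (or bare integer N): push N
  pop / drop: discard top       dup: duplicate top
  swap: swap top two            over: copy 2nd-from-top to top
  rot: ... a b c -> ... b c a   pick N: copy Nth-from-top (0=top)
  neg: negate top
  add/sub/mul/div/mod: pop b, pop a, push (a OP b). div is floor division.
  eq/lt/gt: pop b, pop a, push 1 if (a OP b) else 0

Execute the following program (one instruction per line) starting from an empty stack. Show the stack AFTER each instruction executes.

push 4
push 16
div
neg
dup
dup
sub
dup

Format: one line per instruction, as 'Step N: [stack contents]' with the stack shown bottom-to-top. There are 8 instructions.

Step 1: [4]
Step 2: [4, 16]
Step 3: [0]
Step 4: [0]
Step 5: [0, 0]
Step 6: [0, 0, 0]
Step 7: [0, 0]
Step 8: [0, 0, 0]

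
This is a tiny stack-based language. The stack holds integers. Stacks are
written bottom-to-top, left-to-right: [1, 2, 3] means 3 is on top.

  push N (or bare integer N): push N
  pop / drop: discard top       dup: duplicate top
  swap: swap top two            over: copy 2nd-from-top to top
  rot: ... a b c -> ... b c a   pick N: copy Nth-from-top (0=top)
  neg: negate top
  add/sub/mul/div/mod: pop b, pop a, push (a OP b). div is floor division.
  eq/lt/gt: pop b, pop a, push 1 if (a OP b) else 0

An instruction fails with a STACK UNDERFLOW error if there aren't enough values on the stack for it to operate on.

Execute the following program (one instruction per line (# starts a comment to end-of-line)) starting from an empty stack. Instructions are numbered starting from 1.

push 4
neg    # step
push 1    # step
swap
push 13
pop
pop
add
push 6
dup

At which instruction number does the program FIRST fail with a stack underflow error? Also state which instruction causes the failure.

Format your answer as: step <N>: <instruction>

Answer: step 8: add

Derivation:
Step 1 ('push 4'): stack = [4], depth = 1
Step 2 ('neg'): stack = [-4], depth = 1
Step 3 ('push 1'): stack = [-4, 1], depth = 2
Step 4 ('swap'): stack = [1, -4], depth = 2
Step 5 ('push 13'): stack = [1, -4, 13], depth = 3
Step 6 ('pop'): stack = [1, -4], depth = 2
Step 7 ('pop'): stack = [1], depth = 1
Step 8 ('add'): needs 2 value(s) but depth is 1 — STACK UNDERFLOW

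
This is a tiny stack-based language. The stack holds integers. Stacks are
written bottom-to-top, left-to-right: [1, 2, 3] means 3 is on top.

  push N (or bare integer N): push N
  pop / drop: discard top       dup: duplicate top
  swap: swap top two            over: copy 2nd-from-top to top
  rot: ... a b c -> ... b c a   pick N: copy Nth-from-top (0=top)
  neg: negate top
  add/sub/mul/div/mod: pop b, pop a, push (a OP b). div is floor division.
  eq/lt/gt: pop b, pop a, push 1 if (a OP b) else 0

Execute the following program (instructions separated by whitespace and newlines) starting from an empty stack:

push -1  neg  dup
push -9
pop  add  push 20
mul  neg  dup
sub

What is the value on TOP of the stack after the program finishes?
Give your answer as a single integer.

After 'push -1': [-1]
After 'neg': [1]
After 'dup': [1, 1]
After 'push -9': [1, 1, -9]
After 'pop': [1, 1]
After 'add': [2]
After 'push 20': [2, 20]
After 'mul': [40]
After 'neg': [-40]
After 'dup': [-40, -40]
After 'sub': [0]

Answer: 0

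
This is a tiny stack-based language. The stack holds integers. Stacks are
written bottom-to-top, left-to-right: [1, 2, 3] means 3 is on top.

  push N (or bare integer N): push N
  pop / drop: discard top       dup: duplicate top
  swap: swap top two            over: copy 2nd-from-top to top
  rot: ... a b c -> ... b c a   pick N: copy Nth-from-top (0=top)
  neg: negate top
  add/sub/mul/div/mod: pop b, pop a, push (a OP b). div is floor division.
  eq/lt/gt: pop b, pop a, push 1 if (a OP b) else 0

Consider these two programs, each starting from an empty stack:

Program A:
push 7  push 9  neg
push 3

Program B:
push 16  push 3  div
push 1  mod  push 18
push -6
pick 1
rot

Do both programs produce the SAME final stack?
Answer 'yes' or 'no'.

Program A trace:
  After 'push 7': [7]
  After 'push 9': [7, 9]
  After 'neg': [7, -9]
  After 'push 3': [7, -9, 3]
Program A final stack: [7, -9, 3]

Program B trace:
  After 'push 16': [16]
  After 'push 3': [16, 3]
  After 'div': [5]
  After 'push 1': [5, 1]
  After 'mod': [0]
  After 'push 18': [0, 18]
  After 'push -6': [0, 18, -6]
  After 'pick 1': [0, 18, -6, 18]
  After 'rot': [0, -6, 18, 18]
Program B final stack: [0, -6, 18, 18]
Same: no

Answer: no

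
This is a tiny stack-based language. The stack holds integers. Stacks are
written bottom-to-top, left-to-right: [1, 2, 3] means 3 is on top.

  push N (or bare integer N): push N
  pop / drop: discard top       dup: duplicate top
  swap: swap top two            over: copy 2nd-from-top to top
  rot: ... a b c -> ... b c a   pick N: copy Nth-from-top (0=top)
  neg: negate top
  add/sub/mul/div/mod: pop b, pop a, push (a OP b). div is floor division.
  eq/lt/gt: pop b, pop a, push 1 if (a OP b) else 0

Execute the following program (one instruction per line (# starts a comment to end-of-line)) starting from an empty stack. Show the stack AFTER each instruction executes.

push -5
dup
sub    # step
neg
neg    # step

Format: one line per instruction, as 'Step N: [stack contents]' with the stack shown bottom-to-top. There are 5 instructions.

Step 1: [-5]
Step 2: [-5, -5]
Step 3: [0]
Step 4: [0]
Step 5: [0]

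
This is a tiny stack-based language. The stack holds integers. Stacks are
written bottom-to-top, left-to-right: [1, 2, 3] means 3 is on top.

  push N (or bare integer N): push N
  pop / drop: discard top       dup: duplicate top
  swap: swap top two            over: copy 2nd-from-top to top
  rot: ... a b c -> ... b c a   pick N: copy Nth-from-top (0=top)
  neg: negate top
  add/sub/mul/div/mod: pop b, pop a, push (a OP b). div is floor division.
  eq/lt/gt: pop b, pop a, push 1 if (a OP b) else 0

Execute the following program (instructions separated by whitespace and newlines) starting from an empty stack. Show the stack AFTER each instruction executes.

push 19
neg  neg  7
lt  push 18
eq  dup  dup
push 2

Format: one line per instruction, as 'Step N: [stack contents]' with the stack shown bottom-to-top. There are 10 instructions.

Step 1: [19]
Step 2: [-19]
Step 3: [19]
Step 4: [19, 7]
Step 5: [0]
Step 6: [0, 18]
Step 7: [0]
Step 8: [0, 0]
Step 9: [0, 0, 0]
Step 10: [0, 0, 0, 2]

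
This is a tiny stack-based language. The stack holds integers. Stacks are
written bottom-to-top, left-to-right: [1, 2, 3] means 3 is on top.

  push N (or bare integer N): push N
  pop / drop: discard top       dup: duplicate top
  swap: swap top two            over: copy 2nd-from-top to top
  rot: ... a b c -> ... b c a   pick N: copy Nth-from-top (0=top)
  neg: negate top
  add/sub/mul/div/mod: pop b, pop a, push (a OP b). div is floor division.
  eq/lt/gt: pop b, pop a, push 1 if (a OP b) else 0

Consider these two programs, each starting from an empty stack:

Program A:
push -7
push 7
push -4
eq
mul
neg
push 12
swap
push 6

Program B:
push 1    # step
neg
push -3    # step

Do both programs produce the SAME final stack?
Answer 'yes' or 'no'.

Program A trace:
  After 'push -7': [-7]
  After 'push 7': [-7, 7]
  After 'push -4': [-7, 7, -4]
  After 'eq': [-7, 0]
  After 'mul': [0]
  After 'neg': [0]
  After 'push 12': [0, 12]
  After 'swap': [12, 0]
  After 'push 6': [12, 0, 6]
Program A final stack: [12, 0, 6]

Program B trace:
  After 'push 1': [1]
  After 'neg': [-1]
  After 'push -3': [-1, -3]
Program B final stack: [-1, -3]
Same: no

Answer: no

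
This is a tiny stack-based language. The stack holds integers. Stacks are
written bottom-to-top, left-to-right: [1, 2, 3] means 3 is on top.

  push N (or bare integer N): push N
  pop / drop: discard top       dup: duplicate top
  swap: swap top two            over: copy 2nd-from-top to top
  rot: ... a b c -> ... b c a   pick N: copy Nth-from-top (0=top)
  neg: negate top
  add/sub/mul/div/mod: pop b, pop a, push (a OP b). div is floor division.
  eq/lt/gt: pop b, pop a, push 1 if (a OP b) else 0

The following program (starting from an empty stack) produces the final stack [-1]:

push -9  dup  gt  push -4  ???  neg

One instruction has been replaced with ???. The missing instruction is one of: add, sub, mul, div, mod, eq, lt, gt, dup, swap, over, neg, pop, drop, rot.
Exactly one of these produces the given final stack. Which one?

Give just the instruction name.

Answer: gt

Derivation:
Stack before ???: [0, -4]
Stack after ???:  [1]
The instruction that transforms [0, -4] -> [1] is: gt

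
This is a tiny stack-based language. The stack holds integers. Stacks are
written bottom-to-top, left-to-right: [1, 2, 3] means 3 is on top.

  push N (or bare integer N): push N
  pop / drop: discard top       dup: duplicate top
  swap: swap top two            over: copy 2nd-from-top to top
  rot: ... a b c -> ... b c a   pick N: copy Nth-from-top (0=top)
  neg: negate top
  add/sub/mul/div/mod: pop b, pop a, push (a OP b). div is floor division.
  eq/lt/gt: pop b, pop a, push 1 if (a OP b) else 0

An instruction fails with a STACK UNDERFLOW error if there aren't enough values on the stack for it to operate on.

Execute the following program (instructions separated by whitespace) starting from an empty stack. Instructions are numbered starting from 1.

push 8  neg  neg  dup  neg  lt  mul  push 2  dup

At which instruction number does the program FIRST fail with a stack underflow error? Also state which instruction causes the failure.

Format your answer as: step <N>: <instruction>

Step 1 ('push 8'): stack = [8], depth = 1
Step 2 ('neg'): stack = [-8], depth = 1
Step 3 ('neg'): stack = [8], depth = 1
Step 4 ('dup'): stack = [8, 8], depth = 2
Step 5 ('neg'): stack = [8, -8], depth = 2
Step 6 ('lt'): stack = [0], depth = 1
Step 7 ('mul'): needs 2 value(s) but depth is 1 — STACK UNDERFLOW

Answer: step 7: mul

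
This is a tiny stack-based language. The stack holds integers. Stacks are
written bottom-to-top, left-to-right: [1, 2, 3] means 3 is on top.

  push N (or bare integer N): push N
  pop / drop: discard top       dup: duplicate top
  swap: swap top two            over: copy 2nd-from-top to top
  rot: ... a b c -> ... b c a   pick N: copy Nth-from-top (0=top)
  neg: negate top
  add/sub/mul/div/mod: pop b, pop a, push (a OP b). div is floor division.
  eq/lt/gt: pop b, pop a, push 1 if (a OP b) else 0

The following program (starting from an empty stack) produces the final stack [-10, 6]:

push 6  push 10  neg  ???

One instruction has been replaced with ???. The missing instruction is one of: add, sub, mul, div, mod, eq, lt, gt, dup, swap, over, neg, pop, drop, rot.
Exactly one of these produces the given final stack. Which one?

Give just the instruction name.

Stack before ???: [6, -10]
Stack after ???:  [-10, 6]
The instruction that transforms [6, -10] -> [-10, 6] is: swap

Answer: swap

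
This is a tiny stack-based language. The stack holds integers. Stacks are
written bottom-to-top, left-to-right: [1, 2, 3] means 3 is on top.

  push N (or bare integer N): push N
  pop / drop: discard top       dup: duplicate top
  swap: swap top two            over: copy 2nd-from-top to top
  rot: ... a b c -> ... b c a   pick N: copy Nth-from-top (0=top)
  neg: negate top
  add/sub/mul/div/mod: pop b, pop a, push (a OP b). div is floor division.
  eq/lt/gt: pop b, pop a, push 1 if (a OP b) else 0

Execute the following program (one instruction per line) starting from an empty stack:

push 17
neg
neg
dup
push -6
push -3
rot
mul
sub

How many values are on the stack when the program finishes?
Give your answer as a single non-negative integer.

Answer: 2

Derivation:
After 'push 17': stack = [17] (depth 1)
After 'neg': stack = [-17] (depth 1)
After 'neg': stack = [17] (depth 1)
After 'dup': stack = [17, 17] (depth 2)
After 'push -6': stack = [17, 17, -6] (depth 3)
After 'push -3': stack = [17, 17, -6, -3] (depth 4)
After 'rot': stack = [17, -6, -3, 17] (depth 4)
After 'mul': stack = [17, -6, -51] (depth 3)
After 'sub': stack = [17, 45] (depth 2)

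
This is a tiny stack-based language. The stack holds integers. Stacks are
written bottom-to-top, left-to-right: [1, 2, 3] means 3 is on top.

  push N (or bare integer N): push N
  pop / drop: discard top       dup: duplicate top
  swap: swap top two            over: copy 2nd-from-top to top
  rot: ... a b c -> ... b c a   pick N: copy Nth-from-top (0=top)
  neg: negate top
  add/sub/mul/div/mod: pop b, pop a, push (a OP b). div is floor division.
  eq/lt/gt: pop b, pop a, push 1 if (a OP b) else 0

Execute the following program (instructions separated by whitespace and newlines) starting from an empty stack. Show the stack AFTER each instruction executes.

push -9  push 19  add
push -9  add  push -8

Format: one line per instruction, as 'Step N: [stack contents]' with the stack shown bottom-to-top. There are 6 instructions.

Step 1: [-9]
Step 2: [-9, 19]
Step 3: [10]
Step 4: [10, -9]
Step 5: [1]
Step 6: [1, -8]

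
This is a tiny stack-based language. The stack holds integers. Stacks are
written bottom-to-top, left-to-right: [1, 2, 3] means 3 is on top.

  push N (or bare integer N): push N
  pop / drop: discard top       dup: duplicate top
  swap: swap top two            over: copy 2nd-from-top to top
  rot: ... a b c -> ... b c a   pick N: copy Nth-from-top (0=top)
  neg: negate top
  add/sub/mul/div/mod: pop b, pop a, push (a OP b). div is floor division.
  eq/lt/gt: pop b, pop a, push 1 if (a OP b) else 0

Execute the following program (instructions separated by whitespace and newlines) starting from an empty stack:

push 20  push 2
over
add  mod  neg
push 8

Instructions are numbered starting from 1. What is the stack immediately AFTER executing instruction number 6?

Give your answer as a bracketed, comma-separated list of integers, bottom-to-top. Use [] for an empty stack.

Answer: [-20]

Derivation:
Step 1 ('push 20'): [20]
Step 2 ('push 2'): [20, 2]
Step 3 ('over'): [20, 2, 20]
Step 4 ('add'): [20, 22]
Step 5 ('mod'): [20]
Step 6 ('neg'): [-20]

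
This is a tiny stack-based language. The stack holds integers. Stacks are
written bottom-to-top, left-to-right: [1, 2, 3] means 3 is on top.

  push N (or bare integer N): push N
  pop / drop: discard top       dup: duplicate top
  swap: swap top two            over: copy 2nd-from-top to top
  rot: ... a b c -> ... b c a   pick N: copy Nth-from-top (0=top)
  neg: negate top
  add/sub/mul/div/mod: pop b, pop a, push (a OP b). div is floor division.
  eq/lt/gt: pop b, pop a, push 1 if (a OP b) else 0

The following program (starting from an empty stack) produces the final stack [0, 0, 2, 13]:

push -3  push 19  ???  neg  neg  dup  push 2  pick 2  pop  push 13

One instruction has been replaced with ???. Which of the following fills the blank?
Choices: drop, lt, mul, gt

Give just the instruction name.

Answer: gt

Derivation:
Stack before ???: [-3, 19]
Stack after ???:  [0]
Checking each choice:
  drop: produces [-3, -3, 2, 13]
  lt: produces [1, 1, 2, 13]
  mul: produces [-57, -57, 2, 13]
  gt: MATCH


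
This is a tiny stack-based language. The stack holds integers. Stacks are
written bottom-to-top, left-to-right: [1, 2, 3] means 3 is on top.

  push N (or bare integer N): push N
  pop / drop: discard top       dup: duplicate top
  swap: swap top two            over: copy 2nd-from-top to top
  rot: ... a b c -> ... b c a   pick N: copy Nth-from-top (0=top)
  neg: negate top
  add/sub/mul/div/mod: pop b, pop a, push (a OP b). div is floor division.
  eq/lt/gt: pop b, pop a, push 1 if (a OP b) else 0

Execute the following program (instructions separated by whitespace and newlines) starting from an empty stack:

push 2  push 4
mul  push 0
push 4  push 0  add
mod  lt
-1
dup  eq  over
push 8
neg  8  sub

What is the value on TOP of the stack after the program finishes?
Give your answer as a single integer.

After 'push 2': [2]
After 'push 4': [2, 4]
After 'mul': [8]
After 'push 0': [8, 0]
After 'push 4': [8, 0, 4]
After 'push 0': [8, 0, 4, 0]
After 'add': [8, 0, 4]
After 'mod': [8, 0]
After 'lt': [0]
After 'push -1': [0, -1]
After 'dup': [0, -1, -1]
After 'eq': [0, 1]
After 'over': [0, 1, 0]
After 'push 8': [0, 1, 0, 8]
After 'neg': [0, 1, 0, -8]
After 'push 8': [0, 1, 0, -8, 8]
After 'sub': [0, 1, 0, -16]

Answer: -16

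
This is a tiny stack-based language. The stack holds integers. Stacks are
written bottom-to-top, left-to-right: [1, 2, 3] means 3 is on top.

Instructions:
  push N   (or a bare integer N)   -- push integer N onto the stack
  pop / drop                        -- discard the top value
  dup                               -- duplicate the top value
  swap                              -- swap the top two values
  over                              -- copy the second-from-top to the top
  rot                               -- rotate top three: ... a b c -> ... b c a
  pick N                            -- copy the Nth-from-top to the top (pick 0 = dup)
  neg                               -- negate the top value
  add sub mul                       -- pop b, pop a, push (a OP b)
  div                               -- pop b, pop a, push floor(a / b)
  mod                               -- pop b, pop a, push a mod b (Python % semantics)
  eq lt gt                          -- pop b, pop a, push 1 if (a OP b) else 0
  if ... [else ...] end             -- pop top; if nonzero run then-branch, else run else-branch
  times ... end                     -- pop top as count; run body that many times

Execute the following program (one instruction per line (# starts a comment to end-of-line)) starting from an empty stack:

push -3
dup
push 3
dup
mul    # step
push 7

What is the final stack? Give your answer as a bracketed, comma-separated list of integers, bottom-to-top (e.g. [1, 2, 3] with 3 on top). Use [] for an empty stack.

After 'push -3': [-3]
After 'dup': [-3, -3]
After 'push 3': [-3, -3, 3]
After 'dup': [-3, -3, 3, 3]
After 'mul': [-3, -3, 9]
After 'push 7': [-3, -3, 9, 7]

Answer: [-3, -3, 9, 7]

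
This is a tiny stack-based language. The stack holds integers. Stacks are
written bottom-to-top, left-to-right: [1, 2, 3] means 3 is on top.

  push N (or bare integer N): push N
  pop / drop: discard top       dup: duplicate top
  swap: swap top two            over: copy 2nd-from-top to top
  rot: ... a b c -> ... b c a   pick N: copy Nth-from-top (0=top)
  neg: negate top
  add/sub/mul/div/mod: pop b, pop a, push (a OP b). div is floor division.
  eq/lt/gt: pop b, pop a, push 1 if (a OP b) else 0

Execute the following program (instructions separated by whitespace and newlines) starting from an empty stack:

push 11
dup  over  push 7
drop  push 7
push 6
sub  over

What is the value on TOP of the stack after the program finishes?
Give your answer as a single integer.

After 'push 11': [11]
After 'dup': [11, 11]
After 'over': [11, 11, 11]
After 'push 7': [11, 11, 11, 7]
After 'drop': [11, 11, 11]
After 'push 7': [11, 11, 11, 7]
After 'push 6': [11, 11, 11, 7, 6]
After 'sub': [11, 11, 11, 1]
After 'over': [11, 11, 11, 1, 11]

Answer: 11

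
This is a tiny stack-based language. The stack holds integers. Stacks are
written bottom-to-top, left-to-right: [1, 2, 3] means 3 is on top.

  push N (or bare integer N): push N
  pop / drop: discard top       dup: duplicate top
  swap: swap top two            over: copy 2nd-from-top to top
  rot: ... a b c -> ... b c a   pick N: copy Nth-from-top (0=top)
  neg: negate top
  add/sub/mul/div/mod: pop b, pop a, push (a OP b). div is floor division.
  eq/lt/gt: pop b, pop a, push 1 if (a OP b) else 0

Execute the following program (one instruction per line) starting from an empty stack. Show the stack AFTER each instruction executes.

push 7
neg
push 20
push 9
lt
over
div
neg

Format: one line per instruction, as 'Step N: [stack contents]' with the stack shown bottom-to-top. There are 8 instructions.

Step 1: [7]
Step 2: [-7]
Step 3: [-7, 20]
Step 4: [-7, 20, 9]
Step 5: [-7, 0]
Step 6: [-7, 0, -7]
Step 7: [-7, 0]
Step 8: [-7, 0]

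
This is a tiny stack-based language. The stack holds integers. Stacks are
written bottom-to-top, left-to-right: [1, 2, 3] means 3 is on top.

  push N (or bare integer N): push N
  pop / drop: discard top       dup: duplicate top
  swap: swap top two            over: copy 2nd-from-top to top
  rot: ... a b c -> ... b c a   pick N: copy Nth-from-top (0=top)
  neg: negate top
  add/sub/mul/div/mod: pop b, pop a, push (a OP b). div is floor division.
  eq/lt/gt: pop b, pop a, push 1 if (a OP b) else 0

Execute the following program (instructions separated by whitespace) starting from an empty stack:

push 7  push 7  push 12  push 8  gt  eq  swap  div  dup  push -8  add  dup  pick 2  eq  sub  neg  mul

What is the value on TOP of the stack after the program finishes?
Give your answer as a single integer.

Answer: 0

Derivation:
After 'push 7': [7]
After 'push 7': [7, 7]
After 'push 12': [7, 7, 12]
After 'push 8': [7, 7, 12, 8]
After 'gt': [7, 7, 1]
After 'eq': [7, 0]
After 'swap': [0, 7]
After 'div': [0]
After 'dup': [0, 0]
After 'push -8': [0, 0, -8]
After 'add': [0, -8]
After 'dup': [0, -8, -8]
After 'pick 2': [0, -8, -8, 0]
After 'eq': [0, -8, 0]
After 'sub': [0, -8]
After 'neg': [0, 8]
After 'mul': [0]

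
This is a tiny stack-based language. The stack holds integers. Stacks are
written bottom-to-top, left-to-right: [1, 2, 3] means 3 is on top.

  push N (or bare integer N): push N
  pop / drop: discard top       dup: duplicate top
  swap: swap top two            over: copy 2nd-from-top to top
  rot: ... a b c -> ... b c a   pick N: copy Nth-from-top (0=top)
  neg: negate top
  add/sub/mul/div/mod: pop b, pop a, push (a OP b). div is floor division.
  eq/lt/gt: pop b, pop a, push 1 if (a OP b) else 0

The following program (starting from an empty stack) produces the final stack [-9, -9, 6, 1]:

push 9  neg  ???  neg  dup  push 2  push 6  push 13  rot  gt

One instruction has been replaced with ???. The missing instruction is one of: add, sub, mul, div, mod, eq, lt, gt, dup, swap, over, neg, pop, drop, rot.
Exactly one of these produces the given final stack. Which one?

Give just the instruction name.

Stack before ???: [-9]
Stack after ???:  [9]
The instruction that transforms [-9] -> [9] is: neg

Answer: neg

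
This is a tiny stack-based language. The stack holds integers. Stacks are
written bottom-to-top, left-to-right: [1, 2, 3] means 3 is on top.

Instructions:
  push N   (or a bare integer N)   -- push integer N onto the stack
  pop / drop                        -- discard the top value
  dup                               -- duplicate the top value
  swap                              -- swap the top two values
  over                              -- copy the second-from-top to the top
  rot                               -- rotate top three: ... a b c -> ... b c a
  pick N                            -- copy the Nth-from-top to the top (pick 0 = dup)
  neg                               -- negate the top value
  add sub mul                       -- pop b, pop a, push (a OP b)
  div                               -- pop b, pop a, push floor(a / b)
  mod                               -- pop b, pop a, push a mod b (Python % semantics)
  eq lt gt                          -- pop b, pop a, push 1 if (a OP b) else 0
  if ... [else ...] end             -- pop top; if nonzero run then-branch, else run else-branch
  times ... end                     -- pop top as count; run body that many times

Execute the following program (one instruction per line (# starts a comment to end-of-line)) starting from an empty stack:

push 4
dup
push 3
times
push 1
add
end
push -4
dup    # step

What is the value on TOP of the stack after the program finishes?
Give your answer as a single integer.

Answer: -4

Derivation:
After 'push 4': [4]
After 'dup': [4, 4]
After 'push 3': [4, 4, 3]
After 'times': [4, 4]
After 'push 1': [4, 4, 1]
After 'add': [4, 5]
After 'push 1': [4, 5, 1]
After 'add': [4, 6]
After 'push 1': [4, 6, 1]
After 'add': [4, 7]
After 'push -4': [4, 7, -4]
After 'dup': [4, 7, -4, -4]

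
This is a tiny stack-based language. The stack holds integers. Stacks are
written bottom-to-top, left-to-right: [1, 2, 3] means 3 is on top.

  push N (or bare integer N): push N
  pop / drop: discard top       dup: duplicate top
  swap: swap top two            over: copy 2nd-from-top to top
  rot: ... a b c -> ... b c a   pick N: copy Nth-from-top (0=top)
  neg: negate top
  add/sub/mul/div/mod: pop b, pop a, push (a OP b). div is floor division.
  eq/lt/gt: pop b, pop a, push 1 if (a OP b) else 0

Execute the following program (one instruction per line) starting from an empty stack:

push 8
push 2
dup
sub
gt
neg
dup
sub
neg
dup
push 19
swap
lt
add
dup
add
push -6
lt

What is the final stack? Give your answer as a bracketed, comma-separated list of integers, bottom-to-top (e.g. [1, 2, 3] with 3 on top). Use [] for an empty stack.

After 'push 8': [8]
After 'push 2': [8, 2]
After 'dup': [8, 2, 2]
After 'sub': [8, 0]
After 'gt': [1]
After 'neg': [-1]
After 'dup': [-1, -1]
After 'sub': [0]
After 'neg': [0]
After 'dup': [0, 0]
After 'push 19': [0, 0, 19]
After 'swap': [0, 19, 0]
After 'lt': [0, 0]
After 'add': [0]
After 'dup': [0, 0]
After 'add': [0]
After 'push -6': [0, -6]
After 'lt': [0]

Answer: [0]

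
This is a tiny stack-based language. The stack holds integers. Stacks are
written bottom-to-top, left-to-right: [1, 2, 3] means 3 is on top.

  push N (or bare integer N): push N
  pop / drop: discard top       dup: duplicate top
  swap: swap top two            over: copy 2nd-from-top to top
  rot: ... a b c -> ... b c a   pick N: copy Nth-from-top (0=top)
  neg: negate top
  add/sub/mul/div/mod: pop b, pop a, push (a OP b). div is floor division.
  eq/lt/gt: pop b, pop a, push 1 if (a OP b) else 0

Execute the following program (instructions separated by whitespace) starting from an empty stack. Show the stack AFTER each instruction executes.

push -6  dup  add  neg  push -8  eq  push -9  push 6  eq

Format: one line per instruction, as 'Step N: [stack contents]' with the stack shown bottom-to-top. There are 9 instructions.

Step 1: [-6]
Step 2: [-6, -6]
Step 3: [-12]
Step 4: [12]
Step 5: [12, -8]
Step 6: [0]
Step 7: [0, -9]
Step 8: [0, -9, 6]
Step 9: [0, 0]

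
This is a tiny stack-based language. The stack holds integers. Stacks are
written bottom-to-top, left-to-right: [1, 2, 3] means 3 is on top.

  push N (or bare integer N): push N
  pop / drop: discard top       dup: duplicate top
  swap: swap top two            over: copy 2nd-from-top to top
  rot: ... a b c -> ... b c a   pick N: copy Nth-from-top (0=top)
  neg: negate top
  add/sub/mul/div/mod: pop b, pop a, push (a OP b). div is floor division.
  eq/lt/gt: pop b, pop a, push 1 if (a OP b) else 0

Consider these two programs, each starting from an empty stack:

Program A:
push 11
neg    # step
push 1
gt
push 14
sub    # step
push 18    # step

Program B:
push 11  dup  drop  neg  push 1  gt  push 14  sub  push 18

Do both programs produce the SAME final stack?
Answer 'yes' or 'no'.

Program A trace:
  After 'push 11': [11]
  After 'neg': [-11]
  After 'push 1': [-11, 1]
  After 'gt': [0]
  After 'push 14': [0, 14]
  After 'sub': [-14]
  After 'push 18': [-14, 18]
Program A final stack: [-14, 18]

Program B trace:
  After 'push 11': [11]
  After 'dup': [11, 11]
  After 'drop': [11]
  After 'neg': [-11]
  After 'push 1': [-11, 1]
  After 'gt': [0]
  After 'push 14': [0, 14]
  After 'sub': [-14]
  After 'push 18': [-14, 18]
Program B final stack: [-14, 18]
Same: yes

Answer: yes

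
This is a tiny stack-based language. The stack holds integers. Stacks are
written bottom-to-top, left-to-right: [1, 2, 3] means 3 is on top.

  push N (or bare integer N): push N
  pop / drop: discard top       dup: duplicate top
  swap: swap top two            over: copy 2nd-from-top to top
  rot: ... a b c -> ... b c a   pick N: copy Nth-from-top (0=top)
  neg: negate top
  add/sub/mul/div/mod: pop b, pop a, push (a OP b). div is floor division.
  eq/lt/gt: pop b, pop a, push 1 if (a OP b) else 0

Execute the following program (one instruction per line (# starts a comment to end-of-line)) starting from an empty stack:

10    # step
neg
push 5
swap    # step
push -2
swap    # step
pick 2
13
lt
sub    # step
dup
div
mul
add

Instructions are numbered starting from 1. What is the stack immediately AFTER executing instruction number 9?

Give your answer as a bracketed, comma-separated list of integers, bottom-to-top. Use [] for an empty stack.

Answer: [5, -2, -10, 1]

Derivation:
Step 1 ('10'): [10]
Step 2 ('neg'): [-10]
Step 3 ('push 5'): [-10, 5]
Step 4 ('swap'): [5, -10]
Step 5 ('push -2'): [5, -10, -2]
Step 6 ('swap'): [5, -2, -10]
Step 7 ('pick 2'): [5, -2, -10, 5]
Step 8 ('13'): [5, -2, -10, 5, 13]
Step 9 ('lt'): [5, -2, -10, 1]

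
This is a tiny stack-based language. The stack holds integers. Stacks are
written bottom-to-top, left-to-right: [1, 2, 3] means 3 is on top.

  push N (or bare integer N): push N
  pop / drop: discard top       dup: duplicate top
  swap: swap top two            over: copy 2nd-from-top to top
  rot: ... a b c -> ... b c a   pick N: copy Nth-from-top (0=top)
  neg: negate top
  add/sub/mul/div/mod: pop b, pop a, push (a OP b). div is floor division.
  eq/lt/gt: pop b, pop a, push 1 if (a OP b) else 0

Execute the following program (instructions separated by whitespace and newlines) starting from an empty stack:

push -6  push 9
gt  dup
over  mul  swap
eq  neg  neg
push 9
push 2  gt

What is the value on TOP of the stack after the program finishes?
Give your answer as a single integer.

Answer: 1

Derivation:
After 'push -6': [-6]
After 'push 9': [-6, 9]
After 'gt': [0]
After 'dup': [0, 0]
After 'over': [0, 0, 0]
After 'mul': [0, 0]
After 'swap': [0, 0]
After 'eq': [1]
After 'neg': [-1]
After 'neg': [1]
After 'push 9': [1, 9]
After 'push 2': [1, 9, 2]
After 'gt': [1, 1]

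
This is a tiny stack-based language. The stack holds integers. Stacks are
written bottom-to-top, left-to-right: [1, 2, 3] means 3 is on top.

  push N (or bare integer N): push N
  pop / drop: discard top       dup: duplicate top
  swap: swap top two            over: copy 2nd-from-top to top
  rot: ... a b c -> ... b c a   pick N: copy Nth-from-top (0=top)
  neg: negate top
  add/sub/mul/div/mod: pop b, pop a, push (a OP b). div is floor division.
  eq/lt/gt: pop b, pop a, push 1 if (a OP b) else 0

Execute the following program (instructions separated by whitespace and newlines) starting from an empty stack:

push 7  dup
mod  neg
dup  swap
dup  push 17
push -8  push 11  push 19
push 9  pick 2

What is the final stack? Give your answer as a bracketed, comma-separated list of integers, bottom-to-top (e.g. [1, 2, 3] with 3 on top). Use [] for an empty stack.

Answer: [0, 0, 0, 17, -8, 11, 19, 9, 11]

Derivation:
After 'push 7': [7]
After 'dup': [7, 7]
After 'mod': [0]
After 'neg': [0]
After 'dup': [0, 0]
After 'swap': [0, 0]
After 'dup': [0, 0, 0]
After 'push 17': [0, 0, 0, 17]
After 'push -8': [0, 0, 0, 17, -8]
After 'push 11': [0, 0, 0, 17, -8, 11]
After 'push 19': [0, 0, 0, 17, -8, 11, 19]
After 'push 9': [0, 0, 0, 17, -8, 11, 19, 9]
After 'pick 2': [0, 0, 0, 17, -8, 11, 19, 9, 11]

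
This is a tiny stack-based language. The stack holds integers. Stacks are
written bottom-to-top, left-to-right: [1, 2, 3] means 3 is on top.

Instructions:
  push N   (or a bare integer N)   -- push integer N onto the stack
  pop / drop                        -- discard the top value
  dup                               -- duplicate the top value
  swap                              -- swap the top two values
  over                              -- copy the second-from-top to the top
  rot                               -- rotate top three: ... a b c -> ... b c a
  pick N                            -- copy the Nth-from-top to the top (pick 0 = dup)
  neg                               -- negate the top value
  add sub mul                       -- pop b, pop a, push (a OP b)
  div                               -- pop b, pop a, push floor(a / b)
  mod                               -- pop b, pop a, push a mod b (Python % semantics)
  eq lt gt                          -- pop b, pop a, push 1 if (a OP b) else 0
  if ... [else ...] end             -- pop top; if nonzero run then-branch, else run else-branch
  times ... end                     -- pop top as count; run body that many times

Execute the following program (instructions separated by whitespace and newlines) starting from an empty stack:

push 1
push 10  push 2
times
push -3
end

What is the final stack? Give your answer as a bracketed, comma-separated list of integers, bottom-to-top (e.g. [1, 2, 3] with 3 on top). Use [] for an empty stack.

Answer: [1, 10, -3, -3]

Derivation:
After 'push 1': [1]
After 'push 10': [1, 10]
After 'push 2': [1, 10, 2]
After 'times': [1, 10]
After 'push -3': [1, 10, -3]
After 'push -3': [1, 10, -3, -3]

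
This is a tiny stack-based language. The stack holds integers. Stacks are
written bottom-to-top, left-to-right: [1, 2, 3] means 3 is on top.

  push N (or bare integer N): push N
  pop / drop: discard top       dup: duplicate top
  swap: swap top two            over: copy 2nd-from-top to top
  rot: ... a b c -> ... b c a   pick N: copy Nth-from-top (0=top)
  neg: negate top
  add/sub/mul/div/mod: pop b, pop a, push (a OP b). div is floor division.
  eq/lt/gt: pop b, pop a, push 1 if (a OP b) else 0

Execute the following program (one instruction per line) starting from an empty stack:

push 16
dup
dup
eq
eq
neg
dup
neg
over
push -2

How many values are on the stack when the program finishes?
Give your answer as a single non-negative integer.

Answer: 4

Derivation:
After 'push 16': stack = [16] (depth 1)
After 'dup': stack = [16, 16] (depth 2)
After 'dup': stack = [16, 16, 16] (depth 3)
After 'eq': stack = [16, 1] (depth 2)
After 'eq': stack = [0] (depth 1)
After 'neg': stack = [0] (depth 1)
After 'dup': stack = [0, 0] (depth 2)
After 'neg': stack = [0, 0] (depth 2)
After 'over': stack = [0, 0, 0] (depth 3)
After 'push -2': stack = [0, 0, 0, -2] (depth 4)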